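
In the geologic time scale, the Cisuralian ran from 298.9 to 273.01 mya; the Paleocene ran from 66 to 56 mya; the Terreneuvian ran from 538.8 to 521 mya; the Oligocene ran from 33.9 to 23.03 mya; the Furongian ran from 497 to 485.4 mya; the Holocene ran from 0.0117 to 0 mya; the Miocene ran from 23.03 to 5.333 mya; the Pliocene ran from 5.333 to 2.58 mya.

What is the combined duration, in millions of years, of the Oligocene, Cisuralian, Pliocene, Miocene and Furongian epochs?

68.81 million years

Each duration: Oligocene = 10.87; Cisuralian = 25.89; Pliocene = 2.753; Miocene = 17.697; Furongian = 11.6.
Sum: 10.87 + 25.89 + 2.753 + 17.697 + 11.6 = 68.81 Myr.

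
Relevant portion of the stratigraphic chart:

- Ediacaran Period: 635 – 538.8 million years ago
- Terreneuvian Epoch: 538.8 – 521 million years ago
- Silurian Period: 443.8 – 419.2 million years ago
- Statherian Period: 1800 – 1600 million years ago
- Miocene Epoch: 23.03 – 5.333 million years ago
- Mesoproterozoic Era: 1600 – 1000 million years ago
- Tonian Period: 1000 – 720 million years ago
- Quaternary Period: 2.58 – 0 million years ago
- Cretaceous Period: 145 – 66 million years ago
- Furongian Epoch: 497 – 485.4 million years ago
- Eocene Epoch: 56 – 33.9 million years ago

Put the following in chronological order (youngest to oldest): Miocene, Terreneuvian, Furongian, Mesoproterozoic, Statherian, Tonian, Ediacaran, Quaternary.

Read off each span (Ma): Miocene 23.03–5.333; Terreneuvian 538.8–521; Furongian 497–485.4; Mesoproterozoic 1600–1000; Statherian 1800–1600; Tonian 1000–720; Ediacaran 635–538.8; Quaternary 2.58–0.
Larger Ma is older, so oldest→youngest is Statherian, Mesoproterozoic, Tonian, Ediacaran, Terreneuvian, Furongian, Miocene, Quaternary; reverse it for youngest→oldest.

Quaternary, Miocene, Furongian, Terreneuvian, Ediacaran, Tonian, Mesoproterozoic, Statherian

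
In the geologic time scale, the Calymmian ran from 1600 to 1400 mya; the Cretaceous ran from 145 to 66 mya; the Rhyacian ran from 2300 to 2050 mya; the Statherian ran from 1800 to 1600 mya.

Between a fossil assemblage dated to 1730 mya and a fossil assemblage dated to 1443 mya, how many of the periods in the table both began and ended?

0

The older date is 1730 Ma and the younger is 1443 Ma.
No period both begins after 1730 Ma and ends before 1443 Ma, so the count is 0.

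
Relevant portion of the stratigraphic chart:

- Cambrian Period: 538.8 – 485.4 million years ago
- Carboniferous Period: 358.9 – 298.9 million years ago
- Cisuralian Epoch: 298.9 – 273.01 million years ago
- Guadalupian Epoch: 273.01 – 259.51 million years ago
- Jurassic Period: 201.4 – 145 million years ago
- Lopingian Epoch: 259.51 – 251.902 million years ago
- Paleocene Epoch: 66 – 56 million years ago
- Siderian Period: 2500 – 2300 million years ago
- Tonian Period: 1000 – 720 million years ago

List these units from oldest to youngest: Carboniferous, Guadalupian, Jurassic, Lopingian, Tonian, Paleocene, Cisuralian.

Tonian, Carboniferous, Cisuralian, Guadalupian, Lopingian, Jurassic, Paleocene

Sorting by start age (descending Ma, since larger Ma = older): Tonian start 1000, Carboniferous start 358.9, Cisuralian start 298.9, Guadalupian start 273.01, Lopingian start 259.51, Jurassic start 201.4, Paleocene start 66.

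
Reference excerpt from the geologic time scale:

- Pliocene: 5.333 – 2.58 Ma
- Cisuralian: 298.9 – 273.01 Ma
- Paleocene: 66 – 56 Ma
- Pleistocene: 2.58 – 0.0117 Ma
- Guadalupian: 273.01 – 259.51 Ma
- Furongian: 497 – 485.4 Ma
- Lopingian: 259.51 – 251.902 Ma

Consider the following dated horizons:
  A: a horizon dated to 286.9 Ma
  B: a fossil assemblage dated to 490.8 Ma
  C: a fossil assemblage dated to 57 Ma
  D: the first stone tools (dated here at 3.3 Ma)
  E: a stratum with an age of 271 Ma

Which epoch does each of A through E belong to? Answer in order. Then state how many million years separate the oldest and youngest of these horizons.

A — Cisuralian; B — Furongian; C — Paleocene; D — Pliocene; E — Guadalupian; span 487.5 million years

Match each age against the start–end ranges in the excerpt: A = 286.9 Ma → Cisuralian (298.9–273.01); B = 490.8 Ma → Furongian (497–485.4); C = 57 Ma → Paleocene (66–56); D = 3.3 Ma → Pliocene (5.333–2.58); E = 271 Ma → Guadalupian (273.01–259.51).
The largest age is 490.8 Ma and the smallest is 3.3 Ma; their difference is 487.5 Myr.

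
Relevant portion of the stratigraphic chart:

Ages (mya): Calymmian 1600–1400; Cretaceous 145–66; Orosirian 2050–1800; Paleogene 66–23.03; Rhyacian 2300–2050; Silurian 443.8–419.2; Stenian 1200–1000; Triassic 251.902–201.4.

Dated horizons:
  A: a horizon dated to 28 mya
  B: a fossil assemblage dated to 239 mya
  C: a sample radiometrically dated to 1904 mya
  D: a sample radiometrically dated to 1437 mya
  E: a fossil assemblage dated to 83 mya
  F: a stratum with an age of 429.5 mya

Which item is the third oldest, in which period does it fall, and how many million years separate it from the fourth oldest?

Larger Ma means older, so oldest first: C 1904 > D 1437 > F 429.5 > B 239 > E 83 > A 28.
Counting 3 along gives F (429.5 Ma); the excerpt puts that inside the Silurian, 443.8–419.2 Ma.
Next in line is B (239 Ma), and 429.5 − 239 = 190.5 Myr.

F, in the Silurian; 190.5 million years to B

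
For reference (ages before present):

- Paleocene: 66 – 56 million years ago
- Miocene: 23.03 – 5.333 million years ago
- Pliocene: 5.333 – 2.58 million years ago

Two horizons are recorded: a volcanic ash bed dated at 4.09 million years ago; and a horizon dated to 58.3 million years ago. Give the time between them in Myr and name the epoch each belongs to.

Elapsed time: 58.3 − 4.09 = 54.21 Myr.
4.09 Ma lies within 5.333–2.58 Ma: Pliocene.
58.3 Ma lies within 66–56 Ma: Paleocene.

54.21 million years apart; the first in the Pliocene, the second in the Paleocene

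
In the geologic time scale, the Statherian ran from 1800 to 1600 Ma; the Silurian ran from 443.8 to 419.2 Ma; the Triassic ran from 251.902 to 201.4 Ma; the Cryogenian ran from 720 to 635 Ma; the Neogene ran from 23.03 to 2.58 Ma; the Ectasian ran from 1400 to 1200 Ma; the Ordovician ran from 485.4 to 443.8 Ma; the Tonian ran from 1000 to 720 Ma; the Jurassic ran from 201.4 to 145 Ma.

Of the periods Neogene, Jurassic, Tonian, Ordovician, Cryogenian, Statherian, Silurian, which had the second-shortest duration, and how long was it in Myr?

Silurian, 24.6 million years

Start − end for each: Neogene 23.03 − 2.58 = 20.45; Jurassic 201.4 − 145 = 56.4; Tonian 1000 − 720 = 280; Ordovician 485.4 − 443.8 = 41.6; Cryogenian 720 − 635 = 85; Statherian 1800 − 1600 = 200; Silurian 443.8 − 419.2 = 24.6.
Ranking these from shortest: Neogene < Silurian < Ordovician < Jurassic < Cryogenian < Statherian < Tonian.
Position 2 in that ranking is Silurian, which lasted 24.6 Myr.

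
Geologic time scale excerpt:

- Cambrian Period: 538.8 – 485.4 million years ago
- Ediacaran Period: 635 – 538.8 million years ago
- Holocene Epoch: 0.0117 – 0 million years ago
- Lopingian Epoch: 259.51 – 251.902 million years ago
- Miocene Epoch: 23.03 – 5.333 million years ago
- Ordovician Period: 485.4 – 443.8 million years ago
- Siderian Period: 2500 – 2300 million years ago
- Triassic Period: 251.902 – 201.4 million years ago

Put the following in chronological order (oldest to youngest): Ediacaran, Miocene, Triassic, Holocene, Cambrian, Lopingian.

Ediacaran, Cambrian, Lopingian, Triassic, Miocene, Holocene

Read off each span (Ma): Ediacaran 635–538.8; Miocene 23.03–5.333; Triassic 251.902–201.4; Holocene 0.0117–0; Cambrian 538.8–485.4; Lopingian 259.51–251.902.
Larger Ma is older, so oldest→youngest is Ediacaran, Cambrian, Lopingian, Triassic, Miocene, Holocene.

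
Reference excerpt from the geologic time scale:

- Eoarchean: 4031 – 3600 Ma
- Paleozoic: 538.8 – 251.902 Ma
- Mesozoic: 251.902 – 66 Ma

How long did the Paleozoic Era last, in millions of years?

286.898 million years

538.8 − 251.902 = 286.898 million years.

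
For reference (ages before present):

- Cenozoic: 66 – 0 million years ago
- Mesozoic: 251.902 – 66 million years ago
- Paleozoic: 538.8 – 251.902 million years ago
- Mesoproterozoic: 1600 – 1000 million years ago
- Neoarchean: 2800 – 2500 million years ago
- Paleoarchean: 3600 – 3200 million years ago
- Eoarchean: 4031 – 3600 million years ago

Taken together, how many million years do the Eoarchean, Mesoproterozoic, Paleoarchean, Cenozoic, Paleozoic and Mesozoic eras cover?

1969.8 million years

Each duration: Eoarchean = 431; Mesoproterozoic = 600; Paleoarchean = 400; Cenozoic = 66; Paleozoic = 286.898; Mesozoic = 185.902.
Sum: 431 + 600 + 400 + 66 + 286.898 + 185.902 = 1969.8 Myr.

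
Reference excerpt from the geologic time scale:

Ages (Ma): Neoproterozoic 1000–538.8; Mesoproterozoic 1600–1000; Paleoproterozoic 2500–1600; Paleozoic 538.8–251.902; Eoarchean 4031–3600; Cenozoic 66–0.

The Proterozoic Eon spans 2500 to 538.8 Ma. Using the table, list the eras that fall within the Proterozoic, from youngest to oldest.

Eras with both bounds inside 2500–538.8 Ma: Neoproterozoic (1000–538.8), Mesoproterozoic (1600–1000), Paleoproterozoic (2500–1600).

Neoproterozoic, Mesoproterozoic, Paleoproterozoic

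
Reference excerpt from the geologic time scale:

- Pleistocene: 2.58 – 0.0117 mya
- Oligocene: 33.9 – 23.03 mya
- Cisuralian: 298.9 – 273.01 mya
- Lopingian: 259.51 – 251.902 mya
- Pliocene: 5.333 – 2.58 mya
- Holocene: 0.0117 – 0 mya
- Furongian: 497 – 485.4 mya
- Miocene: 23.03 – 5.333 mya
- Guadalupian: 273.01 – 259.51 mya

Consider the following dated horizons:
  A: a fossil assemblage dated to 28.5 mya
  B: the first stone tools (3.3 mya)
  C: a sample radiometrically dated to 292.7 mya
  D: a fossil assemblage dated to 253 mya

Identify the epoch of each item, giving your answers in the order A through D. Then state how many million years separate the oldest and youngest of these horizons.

A — Oligocene; B — Pliocene; C — Cisuralian; D — Lopingian; span 289.4 million years

A: 28.5 Ma lies in 33.9–23.03 Ma, so Oligocene.
B: 3.3 Ma lies in 5.333–2.58 Ma, so Pliocene.
C: 292.7 Ma lies in 298.9–273.01 Ma, so Cisuralian.
D: 253 Ma lies in 259.51–251.902 Ma, so Lopingian.
Oldest = 292.7 Ma, youngest = 3.3 Ma → span 289.4 Myr.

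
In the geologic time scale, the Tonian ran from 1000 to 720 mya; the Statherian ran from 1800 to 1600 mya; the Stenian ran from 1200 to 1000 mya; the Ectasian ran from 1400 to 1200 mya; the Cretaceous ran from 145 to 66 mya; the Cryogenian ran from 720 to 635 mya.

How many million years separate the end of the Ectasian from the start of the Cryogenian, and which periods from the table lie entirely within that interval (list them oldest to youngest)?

End of Ectasian = 1200 Ma; start of Cryogenian = 720 Ma.
Gap = 1200 − 720 = 480 Myr.
Periods wholly inside 1200–720 Ma: Stenian (1200–1000), Tonian (1000–720).

480 million years; Stenian, Tonian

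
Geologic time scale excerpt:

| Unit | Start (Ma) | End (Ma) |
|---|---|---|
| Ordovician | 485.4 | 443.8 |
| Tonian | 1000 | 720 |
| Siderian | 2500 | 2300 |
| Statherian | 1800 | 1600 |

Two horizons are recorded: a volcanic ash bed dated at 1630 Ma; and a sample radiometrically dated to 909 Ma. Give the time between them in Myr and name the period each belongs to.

721 million years apart; the first in the Statherian, the second in the Tonian

Elapsed time: 1630 − 909 = 721 Myr.
1630 Ma lies within 1800–1600 Ma: Statherian.
909 Ma lies within 1000–720 Ma: Tonian.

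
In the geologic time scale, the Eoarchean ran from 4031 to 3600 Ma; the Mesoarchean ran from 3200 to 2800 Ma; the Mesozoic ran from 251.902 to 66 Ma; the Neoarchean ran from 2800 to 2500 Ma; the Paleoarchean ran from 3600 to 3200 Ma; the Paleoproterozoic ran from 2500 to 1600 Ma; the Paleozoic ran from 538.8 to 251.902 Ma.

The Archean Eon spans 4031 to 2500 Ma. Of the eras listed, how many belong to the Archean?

4

Eras inside 4031–2500 Ma: Eoarchean, Paleoarchean, Mesoarchean, Neoarchean — 4 in total.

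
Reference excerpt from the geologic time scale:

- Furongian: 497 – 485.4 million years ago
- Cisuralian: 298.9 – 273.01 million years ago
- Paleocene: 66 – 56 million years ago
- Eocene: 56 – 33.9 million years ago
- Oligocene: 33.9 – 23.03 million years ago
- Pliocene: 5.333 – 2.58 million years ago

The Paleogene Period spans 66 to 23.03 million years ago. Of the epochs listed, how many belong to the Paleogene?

Epochs inside 66–23.03 Ma: Paleocene, Eocene, Oligocene — 3 in total.

3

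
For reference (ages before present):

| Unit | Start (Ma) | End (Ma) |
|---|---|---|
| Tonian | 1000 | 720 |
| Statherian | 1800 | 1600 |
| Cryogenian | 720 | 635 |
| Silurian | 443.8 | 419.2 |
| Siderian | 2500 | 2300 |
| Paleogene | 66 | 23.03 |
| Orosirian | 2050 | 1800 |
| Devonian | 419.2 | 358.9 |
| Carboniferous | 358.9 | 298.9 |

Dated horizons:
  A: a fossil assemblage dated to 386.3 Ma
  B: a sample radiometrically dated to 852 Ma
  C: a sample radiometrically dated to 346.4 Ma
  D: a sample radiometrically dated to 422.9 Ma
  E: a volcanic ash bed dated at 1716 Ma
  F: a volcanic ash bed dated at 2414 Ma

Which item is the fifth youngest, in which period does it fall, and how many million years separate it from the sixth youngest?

E, in the Statherian; 698 million years to F

Smaller Ma means younger, so youngest first: C 346.4 < A 386.3 < D 422.9 < B 852 < E 1716 < F 2414.
Counting 5 along gives E (1716 Ma); the excerpt puts that inside the Statherian, 1800–1600 Ma.
Next in line is F (2414 Ma), and 2414 − 1716 = 698 Myr.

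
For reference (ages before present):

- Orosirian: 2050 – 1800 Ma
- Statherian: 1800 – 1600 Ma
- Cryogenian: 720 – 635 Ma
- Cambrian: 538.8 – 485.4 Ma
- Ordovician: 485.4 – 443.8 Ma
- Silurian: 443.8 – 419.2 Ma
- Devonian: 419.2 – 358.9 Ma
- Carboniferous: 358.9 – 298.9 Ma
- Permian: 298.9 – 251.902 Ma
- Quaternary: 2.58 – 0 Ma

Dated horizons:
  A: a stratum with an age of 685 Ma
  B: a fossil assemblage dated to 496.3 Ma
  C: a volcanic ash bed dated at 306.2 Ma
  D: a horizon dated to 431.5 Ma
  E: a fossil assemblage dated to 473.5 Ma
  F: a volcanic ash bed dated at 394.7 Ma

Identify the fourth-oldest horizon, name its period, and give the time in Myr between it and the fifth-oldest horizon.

Sorted oldest-first by Ma: A (685), B (496.3), E (473.5), D (431.5), F (394.7), C (306.2).
The fourth oldest is D at 431.5 Ma, which lies in 443.8–419.2 Ma: the Silurian.
The fifth oldest is F at 394.7 Ma; separation = |431.5 − 394.7| = 36.8 Myr.

D, in the Silurian; 36.8 million years to F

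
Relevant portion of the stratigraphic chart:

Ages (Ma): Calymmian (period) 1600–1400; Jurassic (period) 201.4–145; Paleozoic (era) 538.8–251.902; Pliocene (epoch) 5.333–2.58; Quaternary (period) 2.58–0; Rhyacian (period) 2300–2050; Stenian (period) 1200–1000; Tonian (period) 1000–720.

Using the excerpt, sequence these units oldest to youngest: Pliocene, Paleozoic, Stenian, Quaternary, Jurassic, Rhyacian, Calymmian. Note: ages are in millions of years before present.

Sorting by start age (descending Ma, since larger Ma = older): Rhyacian start 2300, Calymmian start 1600, Stenian start 1200, Paleozoic start 538.8, Jurassic start 201.4, Pliocene start 5.333, Quaternary start 2.58.

Rhyacian, then Calymmian, then Stenian, then Paleozoic, then Jurassic, then Pliocene, then Quaternary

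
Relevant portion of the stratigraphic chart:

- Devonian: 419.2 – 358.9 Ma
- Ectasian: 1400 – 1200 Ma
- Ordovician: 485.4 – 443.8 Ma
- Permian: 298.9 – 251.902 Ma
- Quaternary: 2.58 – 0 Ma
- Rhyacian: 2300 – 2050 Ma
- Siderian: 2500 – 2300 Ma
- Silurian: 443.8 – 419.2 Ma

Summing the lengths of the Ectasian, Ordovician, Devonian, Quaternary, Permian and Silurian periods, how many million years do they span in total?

Each duration: Ectasian = 200; Ordovician = 41.6; Devonian = 60.3; Quaternary = 2.58; Permian = 46.998; Silurian = 24.6.
Sum: 200 + 41.6 + 60.3 + 2.58 + 46.998 + 24.6 = 376.078 Myr.

376.078 million years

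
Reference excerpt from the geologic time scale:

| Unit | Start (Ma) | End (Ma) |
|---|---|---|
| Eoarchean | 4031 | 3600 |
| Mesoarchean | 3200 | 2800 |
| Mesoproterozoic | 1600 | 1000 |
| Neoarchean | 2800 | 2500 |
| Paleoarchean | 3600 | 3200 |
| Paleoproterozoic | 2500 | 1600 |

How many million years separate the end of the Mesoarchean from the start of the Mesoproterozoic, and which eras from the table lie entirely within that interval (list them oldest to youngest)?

The Mesoarchean closes at 2800 Ma and the Mesoproterozoic opens at 1600 Ma, so the interval is 2800 − 1600 = 1200 Myr.
An era fits inside if it starts at or after 2800 Ma and ends at or before 1600 Ma; oldest first that gives Neoarchean, Paleoproterozoic.

1200 million years; Neoarchean, Paleoproterozoic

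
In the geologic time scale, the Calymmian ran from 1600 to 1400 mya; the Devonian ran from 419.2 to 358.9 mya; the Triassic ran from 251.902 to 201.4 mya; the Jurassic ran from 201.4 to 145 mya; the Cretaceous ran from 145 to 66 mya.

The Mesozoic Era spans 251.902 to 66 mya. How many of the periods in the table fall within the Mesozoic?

Periods inside 251.902–66 Ma: Triassic, Jurassic, Cretaceous — 3 in total.

3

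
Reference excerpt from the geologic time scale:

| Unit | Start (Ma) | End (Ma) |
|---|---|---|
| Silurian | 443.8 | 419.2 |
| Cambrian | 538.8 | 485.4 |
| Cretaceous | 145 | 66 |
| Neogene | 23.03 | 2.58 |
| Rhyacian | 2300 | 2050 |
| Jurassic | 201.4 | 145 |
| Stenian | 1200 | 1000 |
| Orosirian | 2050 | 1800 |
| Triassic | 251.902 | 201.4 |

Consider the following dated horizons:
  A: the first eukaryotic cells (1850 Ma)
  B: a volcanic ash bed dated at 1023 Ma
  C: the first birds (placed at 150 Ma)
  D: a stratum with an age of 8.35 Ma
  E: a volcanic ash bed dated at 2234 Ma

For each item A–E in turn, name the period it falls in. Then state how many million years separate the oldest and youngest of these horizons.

A — Orosirian; B — Stenian; C — Jurassic; D — Neogene; E — Rhyacian; span 2225.65 million years

Match each age against the start–end ranges in the excerpt: A = 1850 Ma → Orosirian (2050–1800); B = 1023 Ma → Stenian (1200–1000); C = 150 Ma → Jurassic (201.4–145); D = 8.35 Ma → Neogene (23.03–2.58); E = 2234 Ma → Rhyacian (2300–2050).
The largest age is 2234 Ma and the smallest is 8.35 Ma; their difference is 2225.65 Myr.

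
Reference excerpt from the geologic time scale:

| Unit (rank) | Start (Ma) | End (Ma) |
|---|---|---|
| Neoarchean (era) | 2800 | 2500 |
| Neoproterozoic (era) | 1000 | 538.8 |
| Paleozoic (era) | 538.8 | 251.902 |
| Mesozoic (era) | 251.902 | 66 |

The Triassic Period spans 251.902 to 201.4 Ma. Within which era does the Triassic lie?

The Triassic (251.902–201.4 Ma) lies entirely within 251.902–66 Ma, the Mesozoic Era.

Mesozoic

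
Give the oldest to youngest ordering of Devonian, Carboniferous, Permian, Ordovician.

Ordovician, then Devonian, then Carboniferous, then Permian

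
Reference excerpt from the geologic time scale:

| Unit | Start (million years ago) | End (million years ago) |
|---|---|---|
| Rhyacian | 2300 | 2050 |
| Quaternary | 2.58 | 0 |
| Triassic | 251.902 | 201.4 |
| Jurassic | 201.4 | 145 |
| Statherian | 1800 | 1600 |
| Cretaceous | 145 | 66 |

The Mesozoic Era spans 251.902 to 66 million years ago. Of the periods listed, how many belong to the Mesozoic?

Periods inside 251.902–66 Ma: Triassic, Jurassic, Cretaceous — 3 in total.

3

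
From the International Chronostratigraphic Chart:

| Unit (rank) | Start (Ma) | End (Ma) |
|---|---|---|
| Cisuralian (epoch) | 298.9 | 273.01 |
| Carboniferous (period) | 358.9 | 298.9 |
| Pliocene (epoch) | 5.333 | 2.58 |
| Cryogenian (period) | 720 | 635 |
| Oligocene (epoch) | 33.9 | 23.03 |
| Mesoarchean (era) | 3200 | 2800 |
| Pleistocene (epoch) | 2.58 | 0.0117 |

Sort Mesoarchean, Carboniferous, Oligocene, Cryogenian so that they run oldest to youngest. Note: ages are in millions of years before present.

Mesoarchean, Cryogenian, Carboniferous, Oligocene

The oldest of these is Mesoarchean (starts 3200 Ma) and the youngest is Oligocene (ends 23.03 Ma).
In between, by decreasing start age: Cryogenian (720), Carboniferous (358.9).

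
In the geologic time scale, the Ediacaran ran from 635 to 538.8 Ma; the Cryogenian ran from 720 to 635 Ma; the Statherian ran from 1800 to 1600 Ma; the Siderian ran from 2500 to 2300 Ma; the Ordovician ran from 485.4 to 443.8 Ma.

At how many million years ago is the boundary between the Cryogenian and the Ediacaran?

The Cryogenian ends and the Ediacaran begins at 635 Ma.

635 Ma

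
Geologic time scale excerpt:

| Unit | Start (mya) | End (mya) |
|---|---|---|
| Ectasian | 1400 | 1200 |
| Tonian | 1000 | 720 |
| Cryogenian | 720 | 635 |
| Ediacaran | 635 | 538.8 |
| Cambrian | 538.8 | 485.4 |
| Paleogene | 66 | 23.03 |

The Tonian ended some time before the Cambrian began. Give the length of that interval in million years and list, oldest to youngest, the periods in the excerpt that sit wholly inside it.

181.2 million years; Cryogenian, Ediacaran

The Tonian closes at 720 Ma and the Cambrian opens at 538.8 Ma, so the interval is 720 − 538.8 = 181.2 Myr.
A period fits inside if it starts at or after 720 Ma and ends at or before 538.8 Ma; oldest first that gives Cryogenian, Ediacaran.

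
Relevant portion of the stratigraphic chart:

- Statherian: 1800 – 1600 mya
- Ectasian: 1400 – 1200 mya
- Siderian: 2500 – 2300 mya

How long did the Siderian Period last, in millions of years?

2500 − 2300 = 200 million years.

200 million years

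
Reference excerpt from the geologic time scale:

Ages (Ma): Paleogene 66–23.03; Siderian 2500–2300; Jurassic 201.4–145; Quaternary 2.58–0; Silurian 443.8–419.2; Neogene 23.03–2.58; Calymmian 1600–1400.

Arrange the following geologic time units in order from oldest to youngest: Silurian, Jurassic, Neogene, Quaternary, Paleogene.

The oldest of these is Silurian (starts 443.8 Ma) and the youngest is Quaternary (ends 0 Ma).
In between, by decreasing start age: Jurassic (201.4), Paleogene (66), Neogene (23.03).

Silurian, then Jurassic, then Paleogene, then Neogene, then Quaternary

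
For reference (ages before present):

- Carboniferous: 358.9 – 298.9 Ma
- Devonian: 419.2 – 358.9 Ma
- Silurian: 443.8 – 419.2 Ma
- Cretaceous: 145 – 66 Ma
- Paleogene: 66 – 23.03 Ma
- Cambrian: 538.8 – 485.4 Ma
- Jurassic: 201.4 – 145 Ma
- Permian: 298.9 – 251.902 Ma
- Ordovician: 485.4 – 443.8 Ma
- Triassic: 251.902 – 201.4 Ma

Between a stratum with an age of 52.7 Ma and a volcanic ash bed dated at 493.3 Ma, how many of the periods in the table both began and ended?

The older date is 493.3 Ma and the younger is 52.7 Ma.
Periods with start < 493.3 and end > 52.7 Ma: Ordovician (485.4–443.8), Silurian (443.8–419.2), Devonian (419.2–358.9), Carboniferous (358.9–298.9), Permian (298.9–251.902), Triassic (251.902–201.4), Jurassic (201.4–145), Cretaceous (145–66).
That is 8 complete periods.

8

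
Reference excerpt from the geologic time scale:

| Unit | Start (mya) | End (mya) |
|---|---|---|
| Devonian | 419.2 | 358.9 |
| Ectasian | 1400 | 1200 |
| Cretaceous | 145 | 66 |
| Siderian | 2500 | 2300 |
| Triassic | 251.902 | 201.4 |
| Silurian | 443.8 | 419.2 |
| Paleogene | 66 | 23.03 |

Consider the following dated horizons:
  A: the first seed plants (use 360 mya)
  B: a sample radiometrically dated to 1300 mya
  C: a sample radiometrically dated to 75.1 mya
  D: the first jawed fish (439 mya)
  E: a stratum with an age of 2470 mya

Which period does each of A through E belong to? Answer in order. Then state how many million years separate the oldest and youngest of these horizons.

A: 360 Ma lies in 419.2–358.9 Ma, so Devonian.
B: 1300 Ma lies in 1400–1200 Ma, so Ectasian.
C: 75.1 Ma lies in 145–66 Ma, so Cretaceous.
D: 439 Ma lies in 443.8–419.2 Ma, so Silurian.
E: 2470 Ma lies in 2500–2300 Ma, so Siderian.
Oldest = 2470 Ma, youngest = 75.1 Ma → span 2394.9 Myr.

A — Devonian; B — Ectasian; C — Cretaceous; D — Silurian; E — Siderian; span 2394.9 million years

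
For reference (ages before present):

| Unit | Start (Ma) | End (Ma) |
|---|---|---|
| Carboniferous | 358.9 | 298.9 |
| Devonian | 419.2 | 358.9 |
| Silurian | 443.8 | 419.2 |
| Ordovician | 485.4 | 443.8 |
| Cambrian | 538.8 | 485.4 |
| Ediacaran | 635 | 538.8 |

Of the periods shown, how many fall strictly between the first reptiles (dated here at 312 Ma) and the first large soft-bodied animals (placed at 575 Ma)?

4

575 Ma sits inside the Ediacaran (635–538.8) and 312 Ma inside the Carboniferous (358.9–298.9); neither of those is wholly between the two dates.
The listed periods lying completely between them are Cambrian, Ordovician, Silurian, Devonian — 4 in all.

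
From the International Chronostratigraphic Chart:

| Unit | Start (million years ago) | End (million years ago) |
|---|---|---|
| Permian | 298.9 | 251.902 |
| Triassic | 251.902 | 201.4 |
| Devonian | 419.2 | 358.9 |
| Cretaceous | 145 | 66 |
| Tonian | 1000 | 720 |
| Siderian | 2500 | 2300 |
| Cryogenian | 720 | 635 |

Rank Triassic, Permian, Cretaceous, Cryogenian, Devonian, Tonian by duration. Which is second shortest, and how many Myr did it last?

Start − end for each: Triassic 251.902 − 201.4 = 50.502; Permian 298.9 − 251.902 = 46.998; Cretaceous 145 − 66 = 79; Cryogenian 720 − 635 = 85; Devonian 419.2 − 358.9 = 60.3; Tonian 1000 − 720 = 280.
Ranking these from shortest: Permian < Triassic < Devonian < Cretaceous < Cryogenian < Tonian.
Position 2 in that ranking is Triassic, which lasted 50.502 Myr.

Triassic, 50.502 million years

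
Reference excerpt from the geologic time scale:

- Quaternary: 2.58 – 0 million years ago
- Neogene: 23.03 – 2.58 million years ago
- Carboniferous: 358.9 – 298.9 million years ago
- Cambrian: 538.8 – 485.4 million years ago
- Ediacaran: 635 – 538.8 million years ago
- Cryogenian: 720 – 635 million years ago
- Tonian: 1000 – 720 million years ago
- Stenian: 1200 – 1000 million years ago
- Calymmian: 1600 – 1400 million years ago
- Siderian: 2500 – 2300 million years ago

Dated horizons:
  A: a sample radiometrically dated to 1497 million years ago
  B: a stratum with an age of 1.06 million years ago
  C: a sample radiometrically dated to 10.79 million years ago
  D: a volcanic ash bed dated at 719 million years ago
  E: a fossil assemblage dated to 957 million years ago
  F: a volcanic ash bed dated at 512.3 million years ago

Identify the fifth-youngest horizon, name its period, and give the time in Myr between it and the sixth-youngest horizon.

Smaller Ma means younger, so youngest first: B 1.06 < C 10.79 < F 512.3 < D 719 < E 957 < A 1497.
Counting 5 along gives E (957 Ma); the excerpt puts that inside the Tonian, 1000–720 Ma.
Next in line is A (1497 Ma), and 1497 − 957 = 540 Myr.

E, in the Tonian; 540 million years to A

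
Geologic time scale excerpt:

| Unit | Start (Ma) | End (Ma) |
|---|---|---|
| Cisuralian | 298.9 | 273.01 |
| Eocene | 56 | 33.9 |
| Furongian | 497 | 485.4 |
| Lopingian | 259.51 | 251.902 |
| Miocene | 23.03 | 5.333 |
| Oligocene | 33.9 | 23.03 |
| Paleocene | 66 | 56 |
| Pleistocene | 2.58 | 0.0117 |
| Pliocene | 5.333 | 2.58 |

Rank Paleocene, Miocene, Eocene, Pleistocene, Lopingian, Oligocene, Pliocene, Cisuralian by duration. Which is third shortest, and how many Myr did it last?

Start − end for each: Paleocene 66 − 56 = 10; Miocene 23.03 − 5.333 = 17.697; Eocene 56 − 33.9 = 22.1; Pleistocene 2.58 − 0.0117 = 2.5683; Lopingian 259.51 − 251.902 = 7.608; Oligocene 33.9 − 23.03 = 10.87; Pliocene 5.333 − 2.58 = 2.753; Cisuralian 298.9 − 273.01 = 25.89.
Ranking these from shortest: Pleistocene < Pliocene < Lopingian < Paleocene < Oligocene < Miocene < Eocene < Cisuralian.
Position 3 in that ranking is Lopingian, which lasted 7.608 Myr.

Lopingian, 7.608 million years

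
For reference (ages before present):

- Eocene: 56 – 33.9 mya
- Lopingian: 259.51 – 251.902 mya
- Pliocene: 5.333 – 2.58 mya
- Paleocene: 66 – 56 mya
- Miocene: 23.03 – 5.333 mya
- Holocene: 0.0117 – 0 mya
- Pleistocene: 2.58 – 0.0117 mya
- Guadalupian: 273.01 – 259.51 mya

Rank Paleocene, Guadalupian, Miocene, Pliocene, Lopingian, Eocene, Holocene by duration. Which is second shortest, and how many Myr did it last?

Pliocene, 2.753 million years

Durations: Paleocene 10; Guadalupian 13.5; Miocene 17.697; Pliocene 2.753; Lopingian 7.608; Eocene 22.1; Holocene 0.0117 Myr.
Sorted shortest-first: Holocene (0.0117), Pliocene (2.753), Lopingian (7.608), Paleocene (10), Guadalupian (13.5), Miocene (17.697), Eocene (22.1).
The second shortest is Pliocene at 2.753 Myr.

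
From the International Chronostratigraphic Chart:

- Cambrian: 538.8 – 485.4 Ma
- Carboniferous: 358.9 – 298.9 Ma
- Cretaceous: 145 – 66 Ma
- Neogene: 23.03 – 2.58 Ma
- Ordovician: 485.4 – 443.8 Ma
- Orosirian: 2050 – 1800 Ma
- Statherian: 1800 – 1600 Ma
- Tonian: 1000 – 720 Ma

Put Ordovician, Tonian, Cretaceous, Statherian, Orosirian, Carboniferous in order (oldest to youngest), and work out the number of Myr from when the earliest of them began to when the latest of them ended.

Orosirian, Statherian, Tonian, Ordovician, Carboniferous, Cretaceous; total span 1984 Myr

From the excerpt: Ordovician 485.4–443.8; Tonian 1000–720; Cretaceous 145–66; Statherian 1800–1600; Orosirian 2050–1800; Carboniferous 358.9–298.9 (Ma).
Larger Ma is earlier, so the oldest is Orosirian and the youngest is Cretaceous; oldest to youngest: Orosirian, Statherian, Tonian, Ordovician, Carboniferous, Cretaceous.
Oldest start 2050 minus youngest end 66 gives 1984 Myr overall.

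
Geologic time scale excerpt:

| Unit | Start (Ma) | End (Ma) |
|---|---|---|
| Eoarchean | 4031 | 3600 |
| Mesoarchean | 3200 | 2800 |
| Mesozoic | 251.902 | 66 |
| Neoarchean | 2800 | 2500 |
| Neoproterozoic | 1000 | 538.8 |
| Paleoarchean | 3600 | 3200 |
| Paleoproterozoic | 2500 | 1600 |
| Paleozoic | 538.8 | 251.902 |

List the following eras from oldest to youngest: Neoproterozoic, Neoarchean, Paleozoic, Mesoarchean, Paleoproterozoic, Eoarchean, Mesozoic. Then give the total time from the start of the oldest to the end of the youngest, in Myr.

Eoarchean, Mesoarchean, Neoarchean, Paleoproterozoic, Neoproterozoic, Paleozoic, Mesozoic; total span 3965 Myr

From the excerpt: Neoproterozoic 1000–538.8; Neoarchean 2800–2500; Paleozoic 538.8–251.902; Mesoarchean 3200–2800; Paleoproterozoic 2500–1600; Eoarchean 4031–3600; Mesozoic 251.902–66 (Ma).
Larger Ma is earlier, so the oldest is Eoarchean and the youngest is Mesozoic; oldest to youngest: Eoarchean, Mesoarchean, Neoarchean, Paleoproterozoic, Neoproterozoic, Paleozoic, Mesozoic.
Oldest start 4031 minus youngest end 66 gives 3965 Myr overall.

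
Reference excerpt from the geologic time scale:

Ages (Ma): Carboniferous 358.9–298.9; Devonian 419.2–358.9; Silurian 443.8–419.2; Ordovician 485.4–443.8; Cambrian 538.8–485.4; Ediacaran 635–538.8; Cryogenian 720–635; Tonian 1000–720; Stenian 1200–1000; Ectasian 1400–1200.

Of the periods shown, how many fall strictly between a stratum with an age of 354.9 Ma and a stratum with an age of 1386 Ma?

8

1386 Ma sits inside the Ectasian (1400–1200) and 354.9 Ma inside the Carboniferous (358.9–298.9); neither of those is wholly between the two dates.
The listed periods lying completely between them are Stenian, Tonian, Cryogenian, Ediacaran, Cambrian, Ordovician, Silurian, Devonian — 8 in all.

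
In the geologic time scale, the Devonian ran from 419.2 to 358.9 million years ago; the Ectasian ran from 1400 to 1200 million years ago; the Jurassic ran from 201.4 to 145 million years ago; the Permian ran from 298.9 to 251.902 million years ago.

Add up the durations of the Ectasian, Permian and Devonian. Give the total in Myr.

Each duration: Ectasian = 200; Permian = 46.998; Devonian = 60.3.
Sum: 200 + 46.998 + 60.3 = 307.298 Myr.

307.298 million years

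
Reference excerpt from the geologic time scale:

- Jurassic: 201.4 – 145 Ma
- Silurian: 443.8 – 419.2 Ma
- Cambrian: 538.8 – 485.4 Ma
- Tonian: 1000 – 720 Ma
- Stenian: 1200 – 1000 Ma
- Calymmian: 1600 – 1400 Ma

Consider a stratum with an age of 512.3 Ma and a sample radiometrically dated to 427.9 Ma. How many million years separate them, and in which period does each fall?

84.4 million years apart; the first in the Cambrian, the second in the Silurian

Elapsed time: 512.3 − 427.9 = 84.4 Myr.
512.3 Ma lies within 538.8–485.4 Ma: Cambrian.
427.9 Ma lies within 443.8–419.2 Ma: Silurian.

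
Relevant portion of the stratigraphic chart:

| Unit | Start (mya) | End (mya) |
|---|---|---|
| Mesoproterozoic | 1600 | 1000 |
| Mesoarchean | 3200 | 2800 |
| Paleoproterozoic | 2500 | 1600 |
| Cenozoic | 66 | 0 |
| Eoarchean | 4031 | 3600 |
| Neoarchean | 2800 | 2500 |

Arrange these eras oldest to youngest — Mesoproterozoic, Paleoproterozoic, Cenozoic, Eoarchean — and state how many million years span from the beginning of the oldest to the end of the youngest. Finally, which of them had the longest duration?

Start ages (Ma): Eoarchean 4031, Paleoproterozoic 2500, Mesoproterozoic 1600, Cenozoic 66.
Ordered oldest to youngest: Eoarchean, Paleoproterozoic, Mesoproterozoic, Cenozoic.
Span = 4031 − 0 = 4031 Myr.
Durations: Eoarchean 431, Cenozoic 66, Mesoproterozoic 600, Paleoproterozoic 900 → longest is Paleoproterozoic (900 Myr).

Eoarchean → Paleoproterozoic → Mesoproterozoic → Cenozoic; total span 4031 Myr; longest is Paleoproterozoic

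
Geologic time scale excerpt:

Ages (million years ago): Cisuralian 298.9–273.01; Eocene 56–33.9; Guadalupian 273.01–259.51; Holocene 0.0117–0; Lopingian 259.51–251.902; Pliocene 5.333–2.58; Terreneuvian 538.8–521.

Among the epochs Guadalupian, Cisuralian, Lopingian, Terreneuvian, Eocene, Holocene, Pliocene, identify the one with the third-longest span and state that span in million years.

Start − end for each: Guadalupian 273.01 − 259.51 = 13.5; Cisuralian 298.9 − 273.01 = 25.89; Lopingian 259.51 − 251.902 = 7.608; Terreneuvian 538.8 − 521 = 17.8; Eocene 56 − 33.9 = 22.1; Holocene 0.0117 − 0 = 0.0117; Pliocene 5.333 − 2.58 = 2.753.
Ranking these from longest: Cisuralian > Eocene > Terreneuvian > Guadalupian > Lopingian > Pliocene > Holocene.
Position 3 in that ranking is Terreneuvian, which lasted 17.8 Myr.

Terreneuvian, 17.8 million years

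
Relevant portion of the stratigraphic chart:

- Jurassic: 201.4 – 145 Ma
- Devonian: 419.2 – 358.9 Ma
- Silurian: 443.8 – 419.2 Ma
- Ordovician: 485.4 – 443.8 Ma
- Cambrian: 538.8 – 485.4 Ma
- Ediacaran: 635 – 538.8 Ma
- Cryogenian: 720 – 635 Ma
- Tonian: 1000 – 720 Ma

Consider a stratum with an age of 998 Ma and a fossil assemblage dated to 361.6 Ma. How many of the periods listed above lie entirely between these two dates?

5

The older date is 998 Ma and the younger is 361.6 Ma.
Periods with start < 998 and end > 361.6 Ma: Cryogenian (720–635), Ediacaran (635–538.8), Cambrian (538.8–485.4), Ordovician (485.4–443.8), Silurian (443.8–419.2).
That is 5 complete periods.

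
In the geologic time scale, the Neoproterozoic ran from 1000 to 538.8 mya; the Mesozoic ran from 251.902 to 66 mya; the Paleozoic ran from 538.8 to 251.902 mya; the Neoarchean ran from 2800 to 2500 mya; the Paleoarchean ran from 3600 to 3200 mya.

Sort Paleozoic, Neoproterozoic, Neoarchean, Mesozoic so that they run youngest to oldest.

Mesozoic, Paleozoic, Neoproterozoic, Neoarchean

The oldest of these is Neoarchean (starts 2800 Ma) and the youngest is Mesozoic (ends 66 Ma).
In between, by decreasing start age: Neoproterozoic (1000), Paleozoic (538.8).
Listing youngest first means reversing that sequence.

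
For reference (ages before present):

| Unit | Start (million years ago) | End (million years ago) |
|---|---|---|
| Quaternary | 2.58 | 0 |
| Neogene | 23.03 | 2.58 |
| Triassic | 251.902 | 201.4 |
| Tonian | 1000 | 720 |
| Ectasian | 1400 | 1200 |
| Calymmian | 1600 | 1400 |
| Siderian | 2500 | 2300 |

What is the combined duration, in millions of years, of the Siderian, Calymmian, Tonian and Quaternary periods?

Each duration: Siderian = 200; Calymmian = 200; Tonian = 280; Quaternary = 2.58.
Sum: 200 + 200 + 280 + 2.58 = 682.58 Myr.

682.58 million years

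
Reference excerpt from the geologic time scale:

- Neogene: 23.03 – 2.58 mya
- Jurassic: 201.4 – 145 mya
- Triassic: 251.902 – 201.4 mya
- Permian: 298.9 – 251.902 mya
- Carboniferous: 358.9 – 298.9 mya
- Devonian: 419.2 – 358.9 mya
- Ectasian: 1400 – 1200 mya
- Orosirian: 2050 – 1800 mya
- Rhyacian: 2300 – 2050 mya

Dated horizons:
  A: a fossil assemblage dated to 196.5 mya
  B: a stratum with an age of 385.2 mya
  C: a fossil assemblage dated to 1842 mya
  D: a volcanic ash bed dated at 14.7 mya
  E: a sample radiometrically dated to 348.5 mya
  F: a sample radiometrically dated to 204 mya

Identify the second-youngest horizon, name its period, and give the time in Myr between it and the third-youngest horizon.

A, in the Jurassic; 7.5 million years to F

Sorted youngest-first by Ma: D (14.7), A (196.5), F (204), E (348.5), B (385.2), C (1842).
The second youngest is A at 196.5 Ma, which lies in 201.4–145 Ma: the Jurassic.
The third youngest is F at 204 Ma; separation = |196.5 − 204| = 7.5 Myr.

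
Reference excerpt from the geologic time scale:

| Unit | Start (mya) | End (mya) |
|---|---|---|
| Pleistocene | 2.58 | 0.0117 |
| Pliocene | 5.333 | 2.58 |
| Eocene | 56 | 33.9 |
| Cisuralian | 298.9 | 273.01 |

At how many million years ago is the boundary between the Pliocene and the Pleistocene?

2.58 mya

The Pliocene ends and the Pleistocene begins at 2.58 mya.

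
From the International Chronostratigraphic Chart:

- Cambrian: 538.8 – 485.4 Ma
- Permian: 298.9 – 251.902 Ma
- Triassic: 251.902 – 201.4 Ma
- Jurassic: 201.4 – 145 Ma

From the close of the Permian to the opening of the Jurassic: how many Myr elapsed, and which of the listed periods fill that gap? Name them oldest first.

50.502 million years; Triassic

The Permian closes at 251.902 Ma and the Jurassic opens at 201.4 Ma, so the interval is 251.902 − 201.4 = 50.502 Myr.
A period fits inside if it starts at or after 251.902 Ma and ends at or before 201.4 Ma; oldest first that gives Triassic.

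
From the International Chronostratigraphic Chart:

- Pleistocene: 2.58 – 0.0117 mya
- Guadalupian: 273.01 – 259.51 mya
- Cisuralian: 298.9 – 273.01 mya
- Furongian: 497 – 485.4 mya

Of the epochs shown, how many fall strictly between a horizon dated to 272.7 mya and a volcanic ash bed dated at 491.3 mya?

491.3 Ma sits inside the Furongian (497–485.4) and 272.7 Ma inside the Guadalupian (273.01–259.51); neither of those is wholly between the two dates.
The listed epochs lying completely between them are Cisuralian — 1 in all.

1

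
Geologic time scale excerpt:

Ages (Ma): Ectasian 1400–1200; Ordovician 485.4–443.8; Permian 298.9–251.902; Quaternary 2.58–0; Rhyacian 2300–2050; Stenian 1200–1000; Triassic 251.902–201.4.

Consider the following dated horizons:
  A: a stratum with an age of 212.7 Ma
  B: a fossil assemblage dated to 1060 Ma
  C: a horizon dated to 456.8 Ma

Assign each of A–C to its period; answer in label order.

Match each age against the start–end ranges in the excerpt: A = 212.7 Ma → Triassic (251.902–201.4); B = 1060 Ma → Stenian (1200–1000); C = 456.8 Ma → Ordovician (485.4–443.8).

A — Triassic; B — Stenian; C — Ordovician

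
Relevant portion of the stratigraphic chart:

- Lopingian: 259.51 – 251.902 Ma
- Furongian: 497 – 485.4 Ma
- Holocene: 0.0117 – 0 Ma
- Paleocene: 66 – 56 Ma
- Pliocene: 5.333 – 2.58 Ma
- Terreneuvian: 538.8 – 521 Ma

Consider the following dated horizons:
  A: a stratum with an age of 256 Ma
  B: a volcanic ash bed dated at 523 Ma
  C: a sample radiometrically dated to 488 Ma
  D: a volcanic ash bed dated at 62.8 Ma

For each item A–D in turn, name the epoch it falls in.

Match each age against the start–end ranges in the excerpt: A = 256 Ma → Lopingian (259.51–251.902); B = 523 Ma → Terreneuvian (538.8–521); C = 488 Ma → Furongian (497–485.4); D = 62.8 Ma → Paleocene (66–56).

A — Lopingian; B — Terreneuvian; C — Furongian; D — Paleocene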